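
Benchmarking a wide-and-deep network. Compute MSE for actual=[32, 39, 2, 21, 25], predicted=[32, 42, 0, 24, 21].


Squared errors: (32-32)²=0, (39-42)²=9, (2-0)²=4, (21-24)²=9, (25-21)²=16
Sum = 38
MSE = 38/5 = 38/5

38/5


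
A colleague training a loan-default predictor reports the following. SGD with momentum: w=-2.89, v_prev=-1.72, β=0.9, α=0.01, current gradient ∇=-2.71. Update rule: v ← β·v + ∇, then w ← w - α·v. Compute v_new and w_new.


v_new = 0.9·-1.72 - 2.71 = -1.548 - 2.71 = -4.258
w_new = -2.89 - 0.01·-4.258 = -2.89 + 0.04258 = -2.84742

v_new=-4.258, w_new=-2.84742


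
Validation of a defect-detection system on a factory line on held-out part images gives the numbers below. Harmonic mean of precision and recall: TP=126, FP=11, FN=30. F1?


Precision = 126/137 = 0.9197
Recall = 126/156 = 0.8077
F1 = 2·P·R/(P+R) = 2·TP/(2·TP+FP+FN) = 252/(252+11+30) = 252/293 = 0.8601

0.8601


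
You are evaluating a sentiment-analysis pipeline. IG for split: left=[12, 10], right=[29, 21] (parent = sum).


Parent = [41, 31], H_parent = 0.986
H_left = 0.994 (n=22), H_right = 0.9815 (n=50)
H_children = (22/72)·0.994 + (50/72)·0.9815 = 0.9853
IG = 0.986 - 0.9853 = 0.0007

0.0007


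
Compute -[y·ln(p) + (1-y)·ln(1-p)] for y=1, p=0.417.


BCE = -[y·ln(p) + (1-y)·ln(1-p)]
= -1·ln(0.417) - 0
= -ln(0.417) = 0.8747

0.8747


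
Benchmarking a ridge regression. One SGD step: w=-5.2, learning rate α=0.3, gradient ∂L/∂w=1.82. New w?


w_new = w - α·∇
= -5.2 - 0.3·1.82
= -5.2 - 0.546
= -5.746

-5.746


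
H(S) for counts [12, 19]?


Probabilities: [12/31, 19/31] ≈ [0.3871, 0.6129]
H = -((12/31)·log₂(12/31) + (19/31)·log₂(19/31))
  = 0.9629 bits

0.9629 bits


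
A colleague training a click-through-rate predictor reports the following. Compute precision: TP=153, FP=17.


Precision = TP/(TP+FP)
= 153/(153+17)
= 153/170 = 90.0%

90.0%


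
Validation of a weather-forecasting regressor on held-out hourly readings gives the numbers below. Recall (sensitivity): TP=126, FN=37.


Recall = TP/(TP+FN)
= 126/(126+37)
= 126/163 = 77.3%

77.3%


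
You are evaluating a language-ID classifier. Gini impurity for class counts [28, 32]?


Probabilities: [28/60, 32/60] ≈ [0.4667, 0.5333]
Σpᵢ² = (784 + 1024)/60² = 1808/3600
Gini = 1 - Σpᵢ² = 1 - 1808/3600 = 0.4978

0.4978


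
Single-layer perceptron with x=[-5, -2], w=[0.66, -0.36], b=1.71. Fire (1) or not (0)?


z = (-5)·(0.66) + (-2)·(-0.36) + 1.71
  = -0.87
step(z) = 0 (z<0)

0


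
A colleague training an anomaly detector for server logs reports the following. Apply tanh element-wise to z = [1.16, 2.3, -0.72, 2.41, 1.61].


tanh(1.16) = 0.821
tanh(2.3) = 0.9801
tanh(-0.72) = -0.6169
tanh(2.41) = 0.984
tanh(1.61) = 0.9232
result = [0.821, 0.9801, -0.6169, 0.984, 0.9232]

[0.821, 0.9801, -0.6169, 0.984, 0.9232]


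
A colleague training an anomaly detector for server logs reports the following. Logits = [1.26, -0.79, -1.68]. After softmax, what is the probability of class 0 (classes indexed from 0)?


Exponentials: e^1.26=3.5254, e^-0.79=0.4538, e^-1.68=0.1864
Sum = 4.1656
Softmax = [0.8463, 0.1089, 0.0447]
p[0] = 3.5254/4.1656 = 0.8463

0.8463


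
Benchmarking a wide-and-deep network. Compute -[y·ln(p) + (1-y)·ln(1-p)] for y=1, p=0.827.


BCE = -[y·ln(p) + (1-y)·ln(1-p)]
= -1·ln(0.827) - 0
= -ln(0.827) = 0.19

0.19


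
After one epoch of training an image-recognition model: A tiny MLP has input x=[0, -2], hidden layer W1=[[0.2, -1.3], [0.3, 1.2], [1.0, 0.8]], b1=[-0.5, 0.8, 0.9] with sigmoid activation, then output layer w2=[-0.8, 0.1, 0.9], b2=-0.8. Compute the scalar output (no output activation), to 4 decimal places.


z1[0] = (0.2)·(0) + (-1.3)·(-2) - 0.5 = 2.1
z1[1] = (0.3)·(0) + (1.2)·(-2) + 0.8 = -1.6
z1[2] = (1.0)·(0) + (0.8)·(-2) + 0.9 = -0.7
h = sigmoid(z1) = [0.8909, 0.168, 0.3318]
output = (-0.8)·(0.8909) + (0.1)·(0.168) + (0.9)·(0.3318) - 0.8 = -1.1973

-1.1973


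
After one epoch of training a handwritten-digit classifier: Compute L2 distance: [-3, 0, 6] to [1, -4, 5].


d = √((-3-1)² + (0+ 4)² + (6-5)²)
  = √(16 + 16 + 1)
  = √33 = 5.7446

5.7446


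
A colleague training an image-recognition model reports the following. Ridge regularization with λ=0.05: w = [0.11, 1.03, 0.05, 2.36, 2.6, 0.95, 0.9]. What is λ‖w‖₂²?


‖w‖₂² = (0.11)² + (1.03)² + (0.05)² + (2.36)² + (2.6)² + (0.95)² + (0.9)²
     = 0.0121 + 1.0609 + 0.0025 + 5.5696 + 6.76 + 0.9025 + 0.81
     = 15.1176
λ·‖w‖₂² = 0.05·15.1176 = 0.75588

0.75588


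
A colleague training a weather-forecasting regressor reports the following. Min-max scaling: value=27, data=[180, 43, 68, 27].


min=27, max=180
(27-27)/(180-27) = 0/153 = 0.0

0.0


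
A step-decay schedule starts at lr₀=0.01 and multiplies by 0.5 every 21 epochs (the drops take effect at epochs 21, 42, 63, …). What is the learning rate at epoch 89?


n_drops = ⌊89/21⌋ = 4
lr = 0.01·0.5^4 = 0.01·0.0625 = 0.000625

0.000625


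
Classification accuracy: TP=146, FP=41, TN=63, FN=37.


Accuracy = (TP+TN)/(TP+TN+FP+FN)
= (146+63)/(287)
= 209/287 = 72.82%

72.82%


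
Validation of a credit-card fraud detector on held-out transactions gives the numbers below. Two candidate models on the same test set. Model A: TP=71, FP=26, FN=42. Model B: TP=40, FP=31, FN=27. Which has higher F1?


Model A: P=71/97=0.732, R=71/113=0.6283, F1=2PR/(P+R)=2TP/(2TP+FP+FN)=142/210=0.6762
Model B: P=40/71=0.5634, R=40/67=0.597, F1=2PR/(P+R)=2TP/(2TP+FP+FN)=80/138=0.5797
0.6762 > 0.5797 → Model A

Model A


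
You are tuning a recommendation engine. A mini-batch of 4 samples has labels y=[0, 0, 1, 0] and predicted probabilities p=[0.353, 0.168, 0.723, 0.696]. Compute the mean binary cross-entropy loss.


L[0] = -ln(1-0.353) = -ln(0.647) = 0.4354
L[1] = -ln(1-0.168) = -ln(0.832) = 0.1839
L[2] = -ln(0.723) = 0.3243
L[3] = -ln(1-0.696) = -ln(0.304) = 1.1907
mean = (0.4354 + 0.1839 + 0.3243 + 1.1907)/4 = 0.5336

0.5336


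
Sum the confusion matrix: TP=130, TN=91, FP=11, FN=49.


Total = TP + TN + FP + FN
= 130 + 91 + 11 + 49
= 281
(Predicted positive: 141, predicted negative: 140)

281


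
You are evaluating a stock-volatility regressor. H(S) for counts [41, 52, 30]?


Probabilities: [41/123, 52/123, 30/123] ≈ [0.3333, 0.4228, 0.2439]
H = -((41/123)·log₂(41/123) + (52/123)·log₂(52/123) + (30/123)·log₂(30/123))
  = 1.5499 bits

1.5499 bits


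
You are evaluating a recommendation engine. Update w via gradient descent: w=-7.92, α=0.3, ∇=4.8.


w_new = w - α·∇
= -7.92 - 0.3·4.8
= -7.92 - 1.44
= -9.36

-9.36


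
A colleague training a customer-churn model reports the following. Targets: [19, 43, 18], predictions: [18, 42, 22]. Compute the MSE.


Squared errors: (19-18)²=1, (43-42)²=1, (18-22)²=16
Sum = 18
MSE = 18/3 = 6

6


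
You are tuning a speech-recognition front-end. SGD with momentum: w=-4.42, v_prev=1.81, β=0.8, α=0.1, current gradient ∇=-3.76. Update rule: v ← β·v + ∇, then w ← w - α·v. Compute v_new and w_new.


v_new = 0.8·1.81 - 3.76 = 1.448 - 3.76 = -2.312
w_new = -4.42 - 0.1·-2.312 = -4.42 + 0.2312 = -4.1888

v_new=-2.312, w_new=-4.1888


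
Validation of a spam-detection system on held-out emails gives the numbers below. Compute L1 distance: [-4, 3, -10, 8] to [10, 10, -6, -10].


d = |-4-10| + |3-10| + |-10+ 6| + |8+ 10|
  = 14 + 7 + 4 + 18
  = 43

43


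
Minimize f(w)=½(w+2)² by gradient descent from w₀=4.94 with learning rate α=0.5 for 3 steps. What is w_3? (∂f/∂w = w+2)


step 1: grad = 4.94+2 = 6.94; w = 4.94 - 0.5·(6.94) = 1.47
step 2: grad = 1.47+2 = 3.47; w = 1.47 - 0.5·(3.47) = -0.265
step 3: grad = -0.265+2 = 1.735; w = -0.265 - 0.5·(1.735) = -1.1325

-1.1325


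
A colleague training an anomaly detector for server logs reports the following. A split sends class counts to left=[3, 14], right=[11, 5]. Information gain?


Parent = [14, 19], H_parent = 0.9834
H_left = 0.6723 (n=17), H_right = 0.896 (n=16)
H_children = (17/33)·0.6723 + (16/33)·0.896 = 0.7808
IG = 0.9834 - 0.7808 = 0.2026

0.2026


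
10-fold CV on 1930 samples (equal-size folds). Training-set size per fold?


Fold size = 1930/10 = 193
Training per fold = 1930 - 193 = 1737

1737


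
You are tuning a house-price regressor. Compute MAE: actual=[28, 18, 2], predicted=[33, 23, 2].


Absolute errors: |28-33|=5, |18-23|=5, |2-2|=0
Sum = 10
MAE = 10/3 = 10/3

10/3


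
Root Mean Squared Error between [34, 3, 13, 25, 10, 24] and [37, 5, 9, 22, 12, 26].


MSE = 46/6 = 7.6667
RMSE = √(46/6) = 2.7689

2.7689


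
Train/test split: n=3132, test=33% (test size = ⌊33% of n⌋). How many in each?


Test = ⌊3132·33/100⌋ = 1033
Train = 3132 - 1033 = 2099

Train: 2099, Test: 1033


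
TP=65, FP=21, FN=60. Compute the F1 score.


Precision = 65/86 = 0.7558
Recall = 65/125 = 0.52
F1 = 2·P·R/(P+R) = 2·TP/(2·TP+FP+FN) = 130/(130+21+60) = 130/211 = 0.6161

0.6161


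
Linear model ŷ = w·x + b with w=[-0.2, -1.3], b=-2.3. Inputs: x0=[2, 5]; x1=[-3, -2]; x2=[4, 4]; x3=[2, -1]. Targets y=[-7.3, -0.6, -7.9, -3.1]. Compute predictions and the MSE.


ŷ0 = (-0.2)·(2) + (-1.3)·(5) - 2.3 = -9.2
ŷ1 = (-0.2)·(-3) + (-1.3)·(-2) - 2.3 = 0.9
ŷ2 = (-0.2)·(4) + (-1.3)·(4) - 2.3 = -8.3
ŷ3 = (-0.2)·(2) + (-1.3)·(-1) - 2.3 = -1.4
errors² = [3.61, 2.25, 0.16, 2.89]
MSE = 8.9100/4 = 2.2275

2.2275


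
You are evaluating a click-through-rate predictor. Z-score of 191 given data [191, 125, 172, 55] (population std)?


μ = 135.75, σ = 52.447
z = (191 - 135.75)/52.447 = 1.0534

1.0534


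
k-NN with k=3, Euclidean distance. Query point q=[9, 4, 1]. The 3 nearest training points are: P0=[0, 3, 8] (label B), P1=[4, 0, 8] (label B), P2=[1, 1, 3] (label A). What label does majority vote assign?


d(q,P0) = 11.4455  (label B)
d(q,P1) = 9.4868  (label B)
d(q,P2) = 8.775  (label A)
Votes: A=1, B=2
Majority → B

B


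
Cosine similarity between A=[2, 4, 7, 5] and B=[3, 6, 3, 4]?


A·B = 2·3 + 4·6 + 7·3 + 5·4 = 71
‖A‖ = √94 = 9.6954, ‖B‖ = √70 = 8.3666
cos = 71/(√94·√70) = 71/√6580 = 0.8753

0.8753


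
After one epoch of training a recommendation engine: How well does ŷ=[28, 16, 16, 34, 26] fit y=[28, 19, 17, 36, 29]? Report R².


ȳ = 25.8
SS_res = Σ(y-ŷ)² = 23
SS_tot = Σ(y-ȳ)² = 242.8
R² = 1 - SS_res/SS_tot = 1 - 0.0947 = 0.9053

0.9053


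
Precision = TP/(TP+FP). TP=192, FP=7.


Precision = TP/(TP+FP)
= 192/(192+7)
= 192/199 = 96.48%

96.48%


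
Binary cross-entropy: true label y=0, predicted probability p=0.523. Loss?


BCE = -[y·ln(p) + (1-y)·ln(1-p)]
= -0 - 1·ln(1-0.523)
= -ln(0.477) = 0.7402

0.7402


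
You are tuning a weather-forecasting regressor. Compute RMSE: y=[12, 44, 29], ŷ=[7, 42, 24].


MSE = 54/3 = 18
RMSE = √(54/3) = 4.2426

4.2426


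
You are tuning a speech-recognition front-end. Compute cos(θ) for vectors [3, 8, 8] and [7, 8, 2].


A·B = 3·7 + 8·8 + 8·2 = 101
‖A‖ = √137 = 11.7047, ‖B‖ = √117 = 10.8167
cos = 101/(√137·√117) = 101/√16029 = 0.7978

0.7978


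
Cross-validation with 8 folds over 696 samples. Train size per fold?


Fold size = 696/8 = 87
Training per fold = 696 - 87 = 609

609


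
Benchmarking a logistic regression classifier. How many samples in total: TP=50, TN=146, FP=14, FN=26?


Total = TP + TN + FP + FN
= 50 + 146 + 14 + 26
= 236
(Predicted positive: 64, predicted negative: 172)

236


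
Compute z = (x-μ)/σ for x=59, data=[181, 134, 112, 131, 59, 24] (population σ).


μ = 106.8333, σ = 51.6379
z = (59 - 106.8333)/51.6379 = -0.9263

-0.9263


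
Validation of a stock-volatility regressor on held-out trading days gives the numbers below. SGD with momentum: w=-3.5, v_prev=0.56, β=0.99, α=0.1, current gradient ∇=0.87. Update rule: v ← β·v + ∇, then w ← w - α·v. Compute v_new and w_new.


v_new = 0.99·0.56 + 0.87 = 0.5544 + 0.87 = 1.4244
w_new = -3.5 - 0.1·1.4244 = -3.5 - 0.14244 = -3.64244

v_new=1.4244, w_new=-3.64244


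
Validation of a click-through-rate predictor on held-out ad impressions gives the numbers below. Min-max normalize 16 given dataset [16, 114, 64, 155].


min=16, max=155
(16-16)/(155-16) = 0/139 = 0.0

0.0


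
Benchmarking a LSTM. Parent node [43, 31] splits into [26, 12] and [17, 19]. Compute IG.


Parent = [43, 31], H_parent = 0.9809
H_left = 0.8997 (n=38), H_right = 0.9978 (n=36)
H_children = (38/74)·0.8997 + (36/74)·0.9978 = 0.9474
IG = 0.9809 - 0.9474 = 0.0335

0.0335


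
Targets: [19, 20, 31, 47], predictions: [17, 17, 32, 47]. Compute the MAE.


Absolute errors: |19-17|=2, |20-17|=3, |31-32|=1, |47-47|=0
Sum = 6
MAE = 6/4 = 3/2

3/2


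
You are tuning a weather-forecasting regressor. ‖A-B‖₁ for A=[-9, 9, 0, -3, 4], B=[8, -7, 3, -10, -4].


d = |-9-8| + |9+ 7| + |0-3| + |-3+ 10| + |4+ 4|
  = 17 + 16 + 3 + 7 + 8
  = 51

51


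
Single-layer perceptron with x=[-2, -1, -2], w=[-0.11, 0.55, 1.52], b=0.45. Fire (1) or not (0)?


z = (-2)·(-0.11) + (-1)·(0.55) + (-2)·(1.52) + 0.45
  = -2.92
step(z) = 0 (z<0)

0


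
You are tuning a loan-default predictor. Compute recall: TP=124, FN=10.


Recall = TP/(TP+FN)
= 124/(124+10)
= 124/134 = 92.54%

92.54%


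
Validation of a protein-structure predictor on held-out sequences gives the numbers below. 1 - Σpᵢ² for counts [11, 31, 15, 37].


Probabilities: [11/94, 31/94, 15/94, 37/94] ≈ [0.117, 0.3298, 0.1596, 0.3936]
Σpᵢ² = (121 + 961 + 225 + 1369)/94² = 2676/8836
Gini = 1 - Σpᵢ² = 1 - 2676/8836 = 0.6971

0.6971


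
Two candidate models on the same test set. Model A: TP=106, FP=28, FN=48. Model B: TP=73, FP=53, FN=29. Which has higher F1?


Model A: P=106/134=0.791, R=106/154=0.6883, F1=2PR/(P+R)=2TP/(2TP+FP+FN)=212/288=0.7361
Model B: P=73/126=0.5794, R=73/102=0.7157, F1=2PR/(P+R)=2TP/(2TP+FP+FN)=146/228=0.6404
0.7361 > 0.6404 → Model A

Model A


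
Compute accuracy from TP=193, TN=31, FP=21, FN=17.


Accuracy = (TP+TN)/(TP+TN+FP+FN)
= (193+31)/(262)
= 224/262 = 85.5%

85.5%


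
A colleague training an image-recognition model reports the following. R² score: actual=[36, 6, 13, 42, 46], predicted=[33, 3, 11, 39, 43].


ȳ = 28.6
SS_res = Σ(y-ŷ)² = 40
SS_tot = Σ(y-ȳ)² = 1291.2
R² = 1 - SS_res/SS_tot = 1 - 0.031 = 0.969

0.969


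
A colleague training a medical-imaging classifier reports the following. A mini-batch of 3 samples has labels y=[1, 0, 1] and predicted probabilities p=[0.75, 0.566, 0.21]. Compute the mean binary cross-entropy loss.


L[0] = -ln(0.75) = 0.2877
L[1] = -ln(1-0.566) = -ln(0.434) = 0.8347
L[2] = -ln(0.21) = 1.5606
mean = (0.2877 + 0.8347 + 1.5606)/3 = 0.8943

0.8943


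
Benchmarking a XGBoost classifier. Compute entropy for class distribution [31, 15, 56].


Probabilities: [31/102, 15/102, 56/102] ≈ [0.3039, 0.1471, 0.549]
H = -((31/102)·log₂(31/102) + (15/102)·log₂(15/102) + (56/102)·log₂(56/102))
  = 1.4038 bits

1.4038 bits


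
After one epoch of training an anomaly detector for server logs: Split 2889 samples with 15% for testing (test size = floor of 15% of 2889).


Test = ⌊2889·15/100⌋ = 433
Train = 2889 - 433 = 2456

Train: 2456, Test: 433


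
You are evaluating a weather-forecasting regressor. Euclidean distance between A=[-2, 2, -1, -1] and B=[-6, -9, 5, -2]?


d = √((-2+ 6)² + (2+ 9)² + (-1-5)² + (-1+ 2)²)
  = √(16 + 121 + 36 + 1)
  = √174 = 13.1909

13.1909


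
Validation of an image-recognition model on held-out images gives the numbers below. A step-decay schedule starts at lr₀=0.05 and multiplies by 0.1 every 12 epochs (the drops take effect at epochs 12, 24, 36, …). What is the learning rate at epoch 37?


n_drops = ⌊37/12⌋ = 3
lr = 0.05·0.1^3 = 0.05·0.001 = 0.00005

0.00005


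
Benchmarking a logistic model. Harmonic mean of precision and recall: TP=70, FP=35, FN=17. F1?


Precision = 70/105 = 0.6667
Recall = 70/87 = 0.8046
F1 = 2·P·R/(P+R) = 2·TP/(2·TP+FP+FN) = 140/(140+35+17) = 140/192 = 0.7292

0.7292


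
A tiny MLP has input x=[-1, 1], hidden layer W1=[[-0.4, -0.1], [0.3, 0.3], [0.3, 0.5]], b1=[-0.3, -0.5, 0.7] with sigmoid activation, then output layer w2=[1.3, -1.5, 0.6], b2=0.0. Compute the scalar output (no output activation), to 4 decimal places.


z1[0] = (-0.4)·(-1) + (-0.1)·(1) - 0.3 = 0.0
z1[1] = (0.3)·(-1) + (0.3)·(1) - 0.5 = -0.5
z1[2] = (0.3)·(-1) + (0.5)·(1) + 0.7 = 0.9
h = sigmoid(z1) = [0.5, 0.3775, 0.7109]
output = (1.3)·(0.5) + (-1.5)·(0.3775) + (0.6)·(0.7109) + 0.0 = 0.5103

0.5103


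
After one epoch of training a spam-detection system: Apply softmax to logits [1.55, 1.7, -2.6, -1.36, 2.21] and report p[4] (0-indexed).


Exponentials: e^1.55=4.7115, e^1.7=5.4739, e^-2.6=0.0743, e^-1.36=0.2567, e^2.21=9.1157
Sum = 19.6321
Softmax = [0.24, 0.2788, 0.0038, 0.0131, 0.4643]
p[4] = 9.1157/19.6321 = 0.4643

0.4643


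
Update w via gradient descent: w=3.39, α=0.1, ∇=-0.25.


w_new = w - α·∇
= 3.39 - 0.1·-0.25
= 3.39 + 0.025
= 3.415

3.415


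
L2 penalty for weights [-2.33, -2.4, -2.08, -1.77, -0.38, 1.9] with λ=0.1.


‖w‖₂² = (-2.33)² + (-2.4)² + (-2.08)² + (-1.77)² + (-0.38)² + (1.9)²
     = 5.4289 + 5.76 + 4.3264 + 3.1329 + 0.1444 + 3.61
     = 22.4026
λ·‖w‖₂² = 0.1·22.4026 = 2.24026

2.24026


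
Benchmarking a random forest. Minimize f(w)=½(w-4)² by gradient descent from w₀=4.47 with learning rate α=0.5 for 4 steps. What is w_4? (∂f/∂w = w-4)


step 1: grad = 4.47-4 = 0.47; w = 4.47 - 0.5·(0.47) = 4.235
step 2: grad = 4.235-4 = 0.235; w = 4.235 - 0.5·(0.235) = 4.1175
step 3: grad = 4.1175-4 = 0.1175; w = 4.1175 - 0.5·(0.1175) = 4.05875
step 4: grad = 4.05875-4 = 0.05875; w = 4.05875 - 0.5·(0.05875) = 4.029375

4.029375


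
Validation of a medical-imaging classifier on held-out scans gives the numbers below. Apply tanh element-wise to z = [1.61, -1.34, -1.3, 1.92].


tanh(1.61) = 0.9232
tanh(-1.34) = -0.8717
tanh(-1.3) = -0.8617
tanh(1.92) = 0.9579
result = [0.9232, -0.8717, -0.8617, 0.9579]

[0.9232, -0.8717, -0.8617, 0.9579]


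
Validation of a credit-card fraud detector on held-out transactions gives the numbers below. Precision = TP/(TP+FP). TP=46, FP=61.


Precision = TP/(TP+FP)
= 46/(46+61)
= 46/107 = 42.99%

42.99%


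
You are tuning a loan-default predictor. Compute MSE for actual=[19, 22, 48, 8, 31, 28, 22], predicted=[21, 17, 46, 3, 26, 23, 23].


Squared errors: (19-21)²=4, (22-17)²=25, (48-46)²=4, (8-3)²=25, (31-26)²=25, (28-23)²=25, (22-23)²=1
Sum = 109
MSE = 109/7 = 109/7

109/7


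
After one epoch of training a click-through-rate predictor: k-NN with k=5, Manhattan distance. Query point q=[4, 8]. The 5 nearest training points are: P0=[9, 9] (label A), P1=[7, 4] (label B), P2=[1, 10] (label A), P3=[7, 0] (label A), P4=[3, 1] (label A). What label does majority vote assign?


d(q,P0) = 6  (label A)
d(q,P1) = 7  (label B)
d(q,P2) = 5  (label A)
d(q,P3) = 11  (label A)
d(q,P4) = 8  (label A)
Votes: A=4, B=1
Majority → A

A


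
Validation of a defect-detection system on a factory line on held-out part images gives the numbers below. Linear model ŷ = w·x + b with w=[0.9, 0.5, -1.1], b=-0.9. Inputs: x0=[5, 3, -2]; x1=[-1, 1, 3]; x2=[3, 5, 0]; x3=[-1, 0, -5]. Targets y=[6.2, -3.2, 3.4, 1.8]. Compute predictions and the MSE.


ŷ0 = (0.9)·(5) + (0.5)·(3) + (-1.1)·(-2) - 0.9 = 7.3
ŷ1 = (0.9)·(-1) + (0.5)·(1) + (-1.1)·(3) - 0.9 = -4.6
ŷ2 = (0.9)·(3) + (0.5)·(5) + (-1.1)·(0) - 0.9 = 4.3
ŷ3 = (0.9)·(-1) + (0.5)·(0) + (-1.1)·(-5) - 0.9 = 3.7
errors² = [1.21, 1.96, 0.81, 3.61]
MSE = 7.5900/4 = 1.8975

1.8975


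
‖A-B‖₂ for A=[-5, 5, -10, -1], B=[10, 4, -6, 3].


d = √((-5-10)² + (5-4)² + (-10+ 6)² + (-1-3)²)
  = √(225 + 1 + 16 + 16)
  = √258 = 16.0624

16.0624


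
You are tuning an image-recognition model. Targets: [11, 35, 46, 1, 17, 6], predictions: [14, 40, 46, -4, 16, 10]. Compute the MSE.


Squared errors: (11-14)²=9, (35-40)²=25, (46-46)²=0, (1+ 4)²=25, (17-16)²=1, (6-10)²=16
Sum = 76
MSE = 76/6 = 38/3

38/3


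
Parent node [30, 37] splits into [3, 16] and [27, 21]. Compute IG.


Parent = [30, 37], H_parent = 0.9921
H_left = 0.6292 (n=19), H_right = 0.9887 (n=48)
H_children = (19/67)·0.6292 + (48/67)·0.9887 = 0.8868
IG = 0.9921 - 0.8868 = 0.1053

0.1053


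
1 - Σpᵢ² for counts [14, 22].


Probabilities: [14/36, 22/36] ≈ [0.3889, 0.6111]
Σpᵢ² = (196 + 484)/36² = 680/1296
Gini = 1 - Σpᵢ² = 1 - 680/1296 = 0.4753

0.4753


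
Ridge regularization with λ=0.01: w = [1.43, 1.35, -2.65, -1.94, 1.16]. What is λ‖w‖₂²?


‖w‖₂² = (1.43)² + (1.35)² + (-2.65)² + (-1.94)² + (1.16)²
     = 2.0449 + 1.8225 + 7.0225 + 3.7636 + 1.3456
     = 15.9991
λ·‖w‖₂² = 0.01·15.9991 = 0.159991

0.159991


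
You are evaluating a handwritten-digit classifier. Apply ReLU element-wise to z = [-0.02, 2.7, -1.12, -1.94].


ReLU(-0.02) = max(0, -0.02) = 0.0
ReLU(2.7) = max(0, 2.7) = 2.7
ReLU(-1.12) = max(0, -1.12) = 0.0
ReLU(-1.94) = max(0, -1.94) = 0.0
result = [0.0, 2.7, 0.0, 0.0]

[0.0, 2.7, 0.0, 0.0]


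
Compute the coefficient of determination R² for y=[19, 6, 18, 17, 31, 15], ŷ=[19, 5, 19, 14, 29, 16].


ȳ = 17.6667
SS_res = Σ(y-ŷ)² = 16
SS_tot = Σ(y-ȳ)² = 323.33
R² = 1 - SS_res/SS_tot = 1 - 0.0495 = 0.9505

0.9505


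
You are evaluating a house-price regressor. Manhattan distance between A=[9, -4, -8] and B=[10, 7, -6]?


d = |9-10| + |-4-7| + |-8+ 6|
  = 1 + 11 + 2
  = 14

14


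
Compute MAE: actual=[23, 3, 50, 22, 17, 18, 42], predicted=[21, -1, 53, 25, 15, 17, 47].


Absolute errors: |23-21|=2, |3+ 1|=4, |50-53|=3, |22-25|=3, |17-15|=2, |18-17|=1, |42-47|=5
Sum = 20
MAE = 20/7 = 20/7

20/7


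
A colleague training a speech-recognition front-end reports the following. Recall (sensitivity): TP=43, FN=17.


Recall = TP/(TP+FN)
= 43/(43+17)
= 43/60 = 71.67%

71.67%


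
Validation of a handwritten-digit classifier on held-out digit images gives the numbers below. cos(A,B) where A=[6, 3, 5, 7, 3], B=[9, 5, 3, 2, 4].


A·B = 6·9 + 3·5 + 5·3 + 7·2 + 3·4 = 110
‖A‖ = √128 = 11.3137, ‖B‖ = √135 = 11.619
cos = 110/(√128·√135) = 110/√17280 = 0.8368

0.8368


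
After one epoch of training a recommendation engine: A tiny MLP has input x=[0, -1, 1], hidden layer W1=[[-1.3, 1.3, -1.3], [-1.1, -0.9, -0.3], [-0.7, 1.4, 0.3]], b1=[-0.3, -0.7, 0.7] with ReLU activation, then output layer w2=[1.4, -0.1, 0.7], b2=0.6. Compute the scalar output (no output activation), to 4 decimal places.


z1[0] = (-1.3)·(0) + (1.3)·(-1) + (-1.3)·(1) - 0.3 = -2.9
z1[1] = (-1.1)·(0) + (-0.9)·(-1) + (-0.3)·(1) - 0.7 = -0.1
z1[2] = (-0.7)·(0) + (1.4)·(-1) + (0.3)·(1) + 0.7 = -0.4
h = ReLU(z1) = [0.0, 0.0, 0.0]
output = (1.4)·(0.0) + (-0.1)·(0.0) + (0.7)·(0.0) + 0.6 = 0.6

0.6


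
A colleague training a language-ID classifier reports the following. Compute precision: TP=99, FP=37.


Precision = TP/(TP+FP)
= 99/(99+37)
= 99/136 = 72.79%

72.79%


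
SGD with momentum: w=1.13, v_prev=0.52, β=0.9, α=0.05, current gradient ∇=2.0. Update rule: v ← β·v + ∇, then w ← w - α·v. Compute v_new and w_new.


v_new = 0.9·0.52 + 2.0 = 0.468 + 2.0 = 2.468
w_new = 1.13 - 0.05·2.468 = 1.13 - 0.1234 = 1.0066

v_new=2.468, w_new=1.0066


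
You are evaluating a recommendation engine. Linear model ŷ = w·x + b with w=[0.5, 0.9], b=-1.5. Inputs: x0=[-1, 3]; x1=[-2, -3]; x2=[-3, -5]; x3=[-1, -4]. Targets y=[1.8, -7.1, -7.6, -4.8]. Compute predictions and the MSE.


ŷ0 = (0.5)·(-1) + (0.9)·(3) - 1.5 = 0.7
ŷ1 = (0.5)·(-2) + (0.9)·(-3) - 1.5 = -5.2
ŷ2 = (0.5)·(-3) + (0.9)·(-5) - 1.5 = -7.5
ŷ3 = (0.5)·(-1) + (0.9)·(-4) - 1.5 = -5.6
errors² = [1.21, 3.61, 0.01, 0.64]
MSE = 5.4700/4 = 1.3675

1.3675


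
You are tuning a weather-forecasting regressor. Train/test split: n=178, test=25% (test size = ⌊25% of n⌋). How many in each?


Test = ⌊178·25/100⌋ = 44
Train = 178 - 44 = 134

Train: 134, Test: 44


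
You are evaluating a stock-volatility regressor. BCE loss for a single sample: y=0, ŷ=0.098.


BCE = -[y·ln(p) + (1-y)·ln(1-p)]
= -0 - 1·ln(1-0.098)
= -ln(0.902) = 0.1031

0.1031


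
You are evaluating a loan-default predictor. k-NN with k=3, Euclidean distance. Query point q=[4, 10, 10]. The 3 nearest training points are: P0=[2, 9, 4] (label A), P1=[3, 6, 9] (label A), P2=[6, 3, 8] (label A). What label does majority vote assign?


d(q,P0) = 6.4031  (label A)
d(q,P1) = 4.2426  (label A)
d(q,P2) = 7.5498  (label A)
Votes: A=3, B=0
Majority → A

A


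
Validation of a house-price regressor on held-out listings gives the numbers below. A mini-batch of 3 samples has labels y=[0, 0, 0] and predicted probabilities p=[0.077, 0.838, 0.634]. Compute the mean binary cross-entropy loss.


L[0] = -ln(1-0.077) = -ln(0.923) = 0.0801
L[1] = -ln(1-0.838) = -ln(0.162) = 1.8202
L[2] = -ln(1-0.634) = -ln(0.366) = 1.0051
mean = (0.0801 + 1.8202 + 1.0051)/3 = 0.9685

0.9685


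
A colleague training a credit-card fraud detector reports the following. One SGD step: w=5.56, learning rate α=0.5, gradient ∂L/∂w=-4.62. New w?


w_new = w - α·∇
= 5.56 - 0.5·-4.62
= 5.56 + 2.31
= 7.87

7.87


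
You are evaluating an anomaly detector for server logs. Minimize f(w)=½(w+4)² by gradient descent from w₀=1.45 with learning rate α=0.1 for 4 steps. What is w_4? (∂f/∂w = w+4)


step 1: grad = 1.45+4 = 5.45; w = 1.45 - 0.1·(5.45) = 0.905
step 2: grad = 0.905+4 = 4.905; w = 0.905 - 0.1·(4.905) = 0.4145
step 3: grad = 0.4145+4 = 4.4145; w = 0.4145 - 0.1·(4.4145) = -0.02695
step 4: grad = -0.02695+4 = 3.97305; w = -0.02695 - 0.1·(3.97305) = -0.424255

-0.424255


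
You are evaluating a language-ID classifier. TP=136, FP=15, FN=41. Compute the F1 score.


Precision = 136/151 = 0.9007
Recall = 136/177 = 0.7684
F1 = 2·P·R/(P+R) = 2·TP/(2·TP+FP+FN) = 272/(272+15+41) = 272/328 = 0.8293

0.8293


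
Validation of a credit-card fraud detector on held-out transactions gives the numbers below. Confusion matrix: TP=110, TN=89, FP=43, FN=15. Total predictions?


Total = TP + TN + FP + FN
= 110 + 89 + 43 + 15
= 257
(Predicted positive: 153, predicted negative: 104)

257


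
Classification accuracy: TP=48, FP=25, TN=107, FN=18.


Accuracy = (TP+TN)/(TP+TN+FP+FN)
= (48+107)/(198)
= 155/198 = 78.28%

78.28%


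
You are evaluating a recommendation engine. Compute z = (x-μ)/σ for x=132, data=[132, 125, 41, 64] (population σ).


μ = 90.5, σ = 38.9391
z = (132 - 90.5)/38.9391 = 1.0658

1.0658


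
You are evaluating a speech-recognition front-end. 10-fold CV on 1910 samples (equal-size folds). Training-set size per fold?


Fold size = 1910/10 = 191
Training per fold = 1910 - 191 = 1719

1719


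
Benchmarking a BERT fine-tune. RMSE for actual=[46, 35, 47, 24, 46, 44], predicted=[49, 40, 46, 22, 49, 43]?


MSE = 49/6 = 8.1667
RMSE = √(49/6) = 2.8577

2.8577


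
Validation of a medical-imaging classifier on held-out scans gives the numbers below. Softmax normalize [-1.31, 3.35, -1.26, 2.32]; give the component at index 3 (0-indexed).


Exponentials: e^-1.31=0.2698, e^3.35=28.5027, e^-1.26=0.2837, e^2.32=10.1757
Sum = 39.2319
Softmax = [0.0069, 0.7265, 0.0072, 0.2594]
p[3] = 10.1757/39.2319 = 0.2594

0.2594


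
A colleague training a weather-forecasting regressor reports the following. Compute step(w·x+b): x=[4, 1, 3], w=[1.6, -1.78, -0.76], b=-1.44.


z = (4)·(1.6) + (1)·(-1.78) + (3)·(-0.76) - 1.44
  = 0.9
step(z) = 1 (z≥0)

1


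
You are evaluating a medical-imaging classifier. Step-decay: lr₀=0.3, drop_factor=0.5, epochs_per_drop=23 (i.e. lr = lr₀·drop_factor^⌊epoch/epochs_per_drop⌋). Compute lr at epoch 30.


n_drops = ⌊30/23⌋ = 1
lr = 0.3·0.5^1 = 0.3·0.5 = 0.15

0.15


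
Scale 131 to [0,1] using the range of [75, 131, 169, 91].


min=75, max=169
(131-75)/(169-75) = 56/94 = 0.5957

0.5957


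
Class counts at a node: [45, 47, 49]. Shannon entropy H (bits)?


Probabilities: [45/141, 47/141, 49/141] ≈ [0.3191, 0.3333, 0.3475]
H = -((45/141)·log₂(45/141) + (47/141)·log₂(47/141) + (49/141)·log₂(49/141))
  = 1.5841 bits

1.5841 bits


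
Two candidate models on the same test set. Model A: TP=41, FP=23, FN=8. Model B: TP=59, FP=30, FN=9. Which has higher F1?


Model A: P=41/64=0.6406, R=41/49=0.8367, F1=2PR/(P+R)=2TP/(2TP+FP+FN)=82/113=0.7257
Model B: P=59/89=0.6629, R=59/68=0.8676, F1=2PR/(P+R)=2TP/(2TP+FP+FN)=118/157=0.7516
0.7257 < 0.7516 → Model B

Model B


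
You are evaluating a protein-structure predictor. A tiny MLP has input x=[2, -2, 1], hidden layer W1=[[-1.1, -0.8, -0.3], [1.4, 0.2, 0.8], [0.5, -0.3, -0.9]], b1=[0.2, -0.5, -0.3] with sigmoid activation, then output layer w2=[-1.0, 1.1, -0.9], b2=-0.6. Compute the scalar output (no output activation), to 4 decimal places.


z1[0] = (-1.1)·(2) + (-0.8)·(-2) + (-0.3)·(1) + 0.2 = -0.7
z1[1] = (1.4)·(2) + (0.2)·(-2) + (0.8)·(1) - 0.5 = 2.7
z1[2] = (0.5)·(2) + (-0.3)·(-2) + (-0.9)·(1) - 0.3 = 0.4
h = sigmoid(z1) = [0.3318, 0.937, 0.5987]
output = (-1.0)·(0.3318) + (1.1)·(0.937) + (-0.9)·(0.5987) - 0.6 = -0.4399

-0.4399


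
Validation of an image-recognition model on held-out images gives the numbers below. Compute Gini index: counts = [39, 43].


Probabilities: [39/82, 43/82] ≈ [0.4756, 0.5244]
Σpᵢ² = (1521 + 1849)/82² = 3370/6724
Gini = 1 - Σpᵢ² = 1 - 3370/6724 = 0.4988

0.4988


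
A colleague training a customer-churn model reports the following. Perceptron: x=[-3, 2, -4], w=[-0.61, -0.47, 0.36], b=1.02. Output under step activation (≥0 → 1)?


z = (-3)·(-0.61) + (2)·(-0.47) + (-4)·(0.36) + 1.02
  = 0.47
step(z) = 1 (z≥0)

1


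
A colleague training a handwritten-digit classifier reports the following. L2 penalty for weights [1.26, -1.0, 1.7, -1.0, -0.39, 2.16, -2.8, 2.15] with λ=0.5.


‖w‖₂² = (1.26)² + (-1.0)² + (1.7)² + (-1.0)² + (-0.39)² + (2.16)² + (-2.8)² + (2.15)²
     = 1.5876 + 1 + 2.89 + 1 + 0.1521 + 4.6656 + 7.84 + 4.6225
     = 23.7578
λ·‖w‖₂² = 0.5·23.7578 = 11.8789

11.8789


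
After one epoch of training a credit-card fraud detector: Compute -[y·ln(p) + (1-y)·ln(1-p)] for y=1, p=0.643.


BCE = -[y·ln(p) + (1-y)·ln(1-p)]
= -1·ln(0.643) - 0
= -ln(0.643) = 0.4416

0.4416


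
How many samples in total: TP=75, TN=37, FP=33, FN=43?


Total = TP + TN + FP + FN
= 75 + 37 + 33 + 43
= 188
(Predicted positive: 108, predicted negative: 80)

188


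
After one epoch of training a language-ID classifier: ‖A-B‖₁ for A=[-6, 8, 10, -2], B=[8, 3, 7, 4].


d = |-6-8| + |8-3| + |10-7| + |-2-4|
  = 14 + 5 + 3 + 6
  = 28

28


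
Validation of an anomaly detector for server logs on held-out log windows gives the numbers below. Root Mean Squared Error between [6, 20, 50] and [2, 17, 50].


MSE = 25/3 = 8.3333
RMSE = √(25/3) = 2.8868

2.8868


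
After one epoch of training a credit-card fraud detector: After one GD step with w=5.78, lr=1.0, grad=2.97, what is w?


w_new = w - α·∇
= 5.78 - 1.0·2.97
= 5.78 - 2.97
= 2.81

2.81


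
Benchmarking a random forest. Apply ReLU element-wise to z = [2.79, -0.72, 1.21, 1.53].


ReLU(2.79) = max(0, 2.79) = 2.79
ReLU(-0.72) = max(0, -0.72) = 0.0
ReLU(1.21) = max(0, 1.21) = 1.21
ReLU(1.53) = max(0, 1.53) = 1.53
result = [2.79, 0.0, 1.21, 1.53]

[2.79, 0.0, 1.21, 1.53]


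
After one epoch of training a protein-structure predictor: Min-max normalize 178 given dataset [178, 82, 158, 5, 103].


min=5, max=178
(178-5)/(178-5) = 173/173 = 1.0

1.0


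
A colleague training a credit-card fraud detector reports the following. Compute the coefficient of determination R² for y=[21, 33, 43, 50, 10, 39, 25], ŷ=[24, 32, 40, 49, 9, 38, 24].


ȳ = 31.5714
SS_res = Σ(y-ŷ)² = 23
SS_tot = Σ(y-ȳ)² = 1147.71
R² = 1 - SS_res/SS_tot = 1 - 0.02 = 0.98

0.98


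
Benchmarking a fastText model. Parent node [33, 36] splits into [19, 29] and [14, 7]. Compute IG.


Parent = [33, 36], H_parent = 0.9986
H_left = 0.9685 (n=48), H_right = 0.9183 (n=21)
H_children = (48/69)·0.9685 + (21/69)·0.9183 = 0.9532
IG = 0.9986 - 0.9532 = 0.0454

0.0454


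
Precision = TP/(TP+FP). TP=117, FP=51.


Precision = TP/(TP+FP)
= 117/(117+51)
= 117/168 = 69.64%

69.64%


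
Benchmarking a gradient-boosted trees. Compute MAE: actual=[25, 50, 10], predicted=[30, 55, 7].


Absolute errors: |25-30|=5, |50-55|=5, |10-7|=3
Sum = 13
MAE = 13/3 = 13/3

13/3


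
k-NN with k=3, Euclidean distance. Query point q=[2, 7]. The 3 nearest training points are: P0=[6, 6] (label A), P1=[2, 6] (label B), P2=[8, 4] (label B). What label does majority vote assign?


d(q,P0) = 4.1231  (label A)
d(q,P1) = 1.0  (label B)
d(q,P2) = 6.7082  (label B)
Votes: A=1, B=2
Majority → B

B


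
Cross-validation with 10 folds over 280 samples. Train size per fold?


Fold size = 280/10 = 28
Training per fold = 280 - 28 = 252

252


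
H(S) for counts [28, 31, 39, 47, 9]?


Probabilities: [28/154, 31/154, 39/154, 47/154, 9/154] ≈ [0.1818, 0.2013, 0.2532, 0.3052, 0.0584]
H = -((28/154)·log₂(28/154) + (31/154)·log₂(31/154) + (39/154)·log₂(39/154) + (47/154)·log₂(47/154) + (9/154)·log₂(9/154))
  = 2.1765 bits

2.1765 bits


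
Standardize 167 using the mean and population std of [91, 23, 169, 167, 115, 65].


μ = 105, σ = 52.5357
z = (167 - 105)/52.5357 = 1.1801

1.1801


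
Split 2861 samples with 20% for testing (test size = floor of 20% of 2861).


Test = ⌊2861·20/100⌋ = 572
Train = 2861 - 572 = 2289

Train: 2289, Test: 572


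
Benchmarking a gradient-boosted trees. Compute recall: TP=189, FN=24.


Recall = TP/(TP+FN)
= 189/(189+24)
= 189/213 = 88.73%

88.73%


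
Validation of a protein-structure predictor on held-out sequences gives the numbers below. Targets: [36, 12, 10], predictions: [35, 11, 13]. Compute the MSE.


Squared errors: (36-35)²=1, (12-11)²=1, (10-13)²=9
Sum = 11
MSE = 11/3 = 11/3

11/3


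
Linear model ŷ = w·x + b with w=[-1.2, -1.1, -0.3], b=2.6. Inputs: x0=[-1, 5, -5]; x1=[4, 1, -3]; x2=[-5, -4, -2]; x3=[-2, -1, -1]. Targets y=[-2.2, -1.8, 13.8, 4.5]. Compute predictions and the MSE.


ŷ0 = (-1.2)·(-1) + (-1.1)·(5) + (-0.3)·(-5) + 2.6 = -0.2
ŷ1 = (-1.2)·(4) + (-1.1)·(1) + (-0.3)·(-3) + 2.6 = -2.4
ŷ2 = (-1.2)·(-5) + (-1.1)·(-4) + (-0.3)·(-2) + 2.6 = 13.6
ŷ3 = (-1.2)·(-2) + (-1.1)·(-1) + (-0.3)·(-1) + 2.6 = 6.4
errors² = [4.0, 0.36, 0.04, 3.61]
MSE = 8.0100/4 = 2.0025

2.0025


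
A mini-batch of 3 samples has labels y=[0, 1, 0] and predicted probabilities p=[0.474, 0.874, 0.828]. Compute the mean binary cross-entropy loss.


L[0] = -ln(1-0.474) = -ln(0.526) = 0.6425
L[1] = -ln(0.874) = 0.1347
L[2] = -ln(1-0.828) = -ln(0.172) = 1.7603
mean = (0.6425 + 0.1347 + 1.7603)/3 = 0.8458

0.8458


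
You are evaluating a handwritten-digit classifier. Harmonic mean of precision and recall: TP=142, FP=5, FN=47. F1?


Precision = 142/147 = 0.966
Recall = 142/189 = 0.7513
F1 = 2·P·R/(P+R) = 2·TP/(2·TP+FP+FN) = 284/(284+5+47) = 284/336 = 0.8452

0.8452


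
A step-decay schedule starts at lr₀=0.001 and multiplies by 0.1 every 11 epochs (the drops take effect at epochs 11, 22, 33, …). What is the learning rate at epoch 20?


n_drops = ⌊20/11⌋ = 1
lr = 0.001·0.1^1 = 0.001·0.1 = 0.0001

0.0001


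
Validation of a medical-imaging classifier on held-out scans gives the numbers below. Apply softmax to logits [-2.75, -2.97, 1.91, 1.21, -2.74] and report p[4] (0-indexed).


Exponentials: e^-2.75=0.0639, e^-2.97=0.0513, e^1.91=6.7531, e^1.21=3.3535, e^-2.74=0.0646
Sum = 10.2864
Softmax = [0.0062, 0.005, 0.6565, 0.326, 0.0063]
p[4] = 0.0646/10.2864 = 0.0063

0.0063


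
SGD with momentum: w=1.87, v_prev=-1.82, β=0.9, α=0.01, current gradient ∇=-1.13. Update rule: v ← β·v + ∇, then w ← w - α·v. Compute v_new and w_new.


v_new = 0.9·-1.82 - 1.13 = -1.638 - 1.13 = -2.768
w_new = 1.87 - 0.01·-2.768 = 1.87 + 0.02768 = 1.89768

v_new=-2.768, w_new=1.89768


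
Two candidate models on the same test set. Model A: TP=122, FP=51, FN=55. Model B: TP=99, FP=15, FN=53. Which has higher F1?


Model A: P=122/173=0.7052, R=122/177=0.6893, F1=2PR/(P+R)=2TP/(2TP+FP+FN)=244/350=0.6971
Model B: P=99/114=0.8684, R=99/152=0.6513, F1=2PR/(P+R)=2TP/(2TP+FP+FN)=198/266=0.7444
0.6971 < 0.7444 → Model B

Model B


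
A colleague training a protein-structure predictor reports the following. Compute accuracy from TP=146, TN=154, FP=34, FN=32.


Accuracy = (TP+TN)/(TP+TN+FP+FN)
= (146+154)/(366)
= 300/366 = 81.97%

81.97%


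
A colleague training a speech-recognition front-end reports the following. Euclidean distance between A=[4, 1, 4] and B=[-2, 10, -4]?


d = √((4+ 2)² + (1-10)² + (4+ 4)²)
  = √(36 + 81 + 64)
  = √181 = 13.4536

13.4536


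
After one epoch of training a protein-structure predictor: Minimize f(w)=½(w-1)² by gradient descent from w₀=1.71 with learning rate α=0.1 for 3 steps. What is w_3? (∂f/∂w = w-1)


step 1: grad = 1.71-1 = 0.71; w = 1.71 - 0.1·(0.71) = 1.639
step 2: grad = 1.639-1 = 0.639; w = 1.639 - 0.1·(0.639) = 1.5751
step 3: grad = 1.5751-1 = 0.5751; w = 1.5751 - 0.1·(0.5751) = 1.51759

1.51759


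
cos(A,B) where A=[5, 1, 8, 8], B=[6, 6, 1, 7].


A·B = 5·6 + 1·6 + 8·1 + 8·7 = 100
‖A‖ = √154 = 12.4097, ‖B‖ = √122 = 11.0454
cos = 100/(√154·√122) = 100/√18788 = 0.7296

0.7296


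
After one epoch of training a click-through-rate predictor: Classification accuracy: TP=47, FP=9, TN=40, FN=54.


Accuracy = (TP+TN)/(TP+TN+FP+FN)
= (47+40)/(150)
= 87/150 = 58.0%

58.0%


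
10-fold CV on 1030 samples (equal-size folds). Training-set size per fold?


Fold size = 1030/10 = 103
Training per fold = 1030 - 103 = 927

927


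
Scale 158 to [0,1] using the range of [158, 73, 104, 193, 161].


min=73, max=193
(158-73)/(193-73) = 85/120 = 0.7083

0.7083


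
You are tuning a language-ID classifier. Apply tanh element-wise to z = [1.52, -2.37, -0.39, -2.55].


tanh(1.52) = 0.9087
tanh(-2.37) = -0.9827
tanh(-0.39) = -0.3714
tanh(-2.55) = -0.9879
result = [0.9087, -0.9827, -0.3714, -0.9879]

[0.9087, -0.9827, -0.3714, -0.9879]


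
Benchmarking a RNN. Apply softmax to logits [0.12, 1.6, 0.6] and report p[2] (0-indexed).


Exponentials: e^0.12=1.1275, e^1.6=4.953, e^0.6=1.8221
Sum = 7.9026
Softmax = [0.1427, 0.6268, 0.2306]
p[2] = 1.8221/7.9026 = 0.2306

0.2306


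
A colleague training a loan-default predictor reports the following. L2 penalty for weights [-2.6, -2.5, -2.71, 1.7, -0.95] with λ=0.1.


‖w‖₂² = (-2.6)² + (-2.5)² + (-2.71)² + (1.7)² + (-0.95)²
     = 6.76 + 6.25 + 7.3441 + 2.89 + 0.9025
     = 24.1466
λ·‖w‖₂² = 0.1·24.1466 = 2.41466

2.41466


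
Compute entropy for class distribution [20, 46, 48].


Probabilities: [20/114, 46/114, 48/114] ≈ [0.1754, 0.4035, 0.4211]
H = -((20/114)·log₂(20/114) + (46/114)·log₂(46/114) + (48/114)·log₂(48/114))
  = 1.4943 bits

1.4943 bits


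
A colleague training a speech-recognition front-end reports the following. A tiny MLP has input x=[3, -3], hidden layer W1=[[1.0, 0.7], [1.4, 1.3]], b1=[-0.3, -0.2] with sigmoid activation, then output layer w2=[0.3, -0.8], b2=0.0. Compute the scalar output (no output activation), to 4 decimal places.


z1[0] = (1.0)·(3) + (0.7)·(-3) - 0.3 = 0.6
z1[1] = (1.4)·(3) + (1.3)·(-3) - 0.2 = 0.1
h = sigmoid(z1) = [0.6457, 0.525]
output = (0.3)·(0.6457) + (-0.8)·(0.525) + 0.0 = -0.2263

-0.2263
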